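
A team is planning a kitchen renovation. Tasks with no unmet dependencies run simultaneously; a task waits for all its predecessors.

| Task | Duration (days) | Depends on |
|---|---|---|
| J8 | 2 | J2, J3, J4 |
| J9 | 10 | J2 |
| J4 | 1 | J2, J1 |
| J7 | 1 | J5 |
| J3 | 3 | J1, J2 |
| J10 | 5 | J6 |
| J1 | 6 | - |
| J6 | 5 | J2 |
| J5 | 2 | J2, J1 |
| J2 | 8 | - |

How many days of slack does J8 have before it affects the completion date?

Critical path: J2→J6→J10 = 8+5+5 = 18, so the finish is 18 days.
The longest chain containing J8 totals 13 days.
Float = 18 − 13 = 5.

5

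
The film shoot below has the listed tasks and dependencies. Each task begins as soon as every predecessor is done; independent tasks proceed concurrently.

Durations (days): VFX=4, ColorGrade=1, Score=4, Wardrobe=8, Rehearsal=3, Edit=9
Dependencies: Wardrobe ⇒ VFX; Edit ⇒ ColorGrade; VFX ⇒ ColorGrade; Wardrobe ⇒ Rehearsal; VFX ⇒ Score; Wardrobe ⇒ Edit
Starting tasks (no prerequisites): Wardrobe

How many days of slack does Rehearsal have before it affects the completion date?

The longest chain is Wardrobe→Edit→ColorGrade = 8+9+1 = 18; overall finish 18 days.
Longest path through Rehearsal: 11 days (earliest finish 11, latest finish 18).
So Rehearsal can slip 18 − 11 = 7 days.

7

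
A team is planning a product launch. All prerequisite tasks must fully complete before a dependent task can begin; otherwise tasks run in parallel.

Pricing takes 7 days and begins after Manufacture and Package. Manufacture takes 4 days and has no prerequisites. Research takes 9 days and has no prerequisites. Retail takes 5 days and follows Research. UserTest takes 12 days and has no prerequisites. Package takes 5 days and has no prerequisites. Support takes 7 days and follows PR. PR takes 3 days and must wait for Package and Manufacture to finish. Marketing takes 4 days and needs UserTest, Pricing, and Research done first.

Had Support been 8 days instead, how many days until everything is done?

16

The binding path is UserTest→Marketing = 12+4 = 16; finish at 16 days.
Support has 1 day of float (longest path through it is 15).
No other chain overtakes it, so the finish is 16 days.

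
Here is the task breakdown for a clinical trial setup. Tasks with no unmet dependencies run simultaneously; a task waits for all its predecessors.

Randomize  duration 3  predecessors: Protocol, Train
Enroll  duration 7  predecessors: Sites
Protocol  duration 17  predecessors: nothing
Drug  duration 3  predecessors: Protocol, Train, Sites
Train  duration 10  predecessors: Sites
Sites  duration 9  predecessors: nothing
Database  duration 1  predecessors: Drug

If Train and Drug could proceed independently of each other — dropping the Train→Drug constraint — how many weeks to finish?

Before: longest chain Sites→Train→Drug→Database = 9+10+3+1 = 23, finish 23.
Without Train→Drug, Drug's earliest start moves from 19 to 17.
The longest chain is now Sites→Train→Randomize = 9+10+3 = 22, so the job takes 22 weeks.

22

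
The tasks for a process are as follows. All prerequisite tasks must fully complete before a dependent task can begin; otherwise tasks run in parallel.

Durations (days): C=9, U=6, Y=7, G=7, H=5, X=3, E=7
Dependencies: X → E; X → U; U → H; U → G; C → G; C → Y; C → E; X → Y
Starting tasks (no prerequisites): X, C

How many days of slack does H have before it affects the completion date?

2

The longest chain is X→U→G = 3+6+7 = 16; overall finish 16 days.
Longest path through H: 14 days (earliest finish 14, latest finish 16).
So H can slip 16 − 14 = 2 days.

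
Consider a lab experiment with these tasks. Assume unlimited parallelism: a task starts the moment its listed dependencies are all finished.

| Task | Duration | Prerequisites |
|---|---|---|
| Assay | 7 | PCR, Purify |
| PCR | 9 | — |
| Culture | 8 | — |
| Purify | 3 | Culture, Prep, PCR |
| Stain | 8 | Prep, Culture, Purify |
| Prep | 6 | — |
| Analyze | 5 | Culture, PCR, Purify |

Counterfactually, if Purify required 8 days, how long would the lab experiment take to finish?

The binding path is PCR→Purify→Stain = 9+3+8 = 20; finish at 20 days.
Purify is on the critical path; changing it to 8 makes that path 25 days.
No other chain overtakes it, so the finish is 25 days.

25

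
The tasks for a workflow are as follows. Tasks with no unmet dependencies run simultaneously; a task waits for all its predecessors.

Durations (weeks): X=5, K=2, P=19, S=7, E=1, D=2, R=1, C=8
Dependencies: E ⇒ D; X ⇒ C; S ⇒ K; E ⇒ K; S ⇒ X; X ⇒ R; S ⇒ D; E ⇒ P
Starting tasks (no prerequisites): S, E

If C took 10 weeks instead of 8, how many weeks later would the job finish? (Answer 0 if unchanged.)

Critical path before the change: S→X→C = 7+5+8 = 20 giving 20 weeks.
Since C is critical, the +2 change carries straight to that chain (now 22 weeks).
That remains the longest chain; total 22 weeks.
Change in finish: 22 − 20 = +2 weeks.

2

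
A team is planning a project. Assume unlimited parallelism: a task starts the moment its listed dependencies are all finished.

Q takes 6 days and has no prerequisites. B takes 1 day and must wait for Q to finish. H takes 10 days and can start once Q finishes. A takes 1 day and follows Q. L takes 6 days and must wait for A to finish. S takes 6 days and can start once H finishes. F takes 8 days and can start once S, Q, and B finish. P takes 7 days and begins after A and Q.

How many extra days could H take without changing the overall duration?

The longest chain is Q→H→S→F = 6+10+6+8 = 30; overall finish 30 days.
The longest chain containing H totals 30 days.
Slack of H = 6 − 6 = 0 days.

0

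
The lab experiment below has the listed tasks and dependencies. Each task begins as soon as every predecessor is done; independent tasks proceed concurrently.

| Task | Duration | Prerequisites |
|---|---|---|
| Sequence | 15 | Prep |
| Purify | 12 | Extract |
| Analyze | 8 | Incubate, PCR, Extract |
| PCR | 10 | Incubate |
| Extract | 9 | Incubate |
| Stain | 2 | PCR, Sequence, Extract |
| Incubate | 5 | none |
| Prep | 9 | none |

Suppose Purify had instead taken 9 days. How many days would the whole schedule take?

Actual critical path: Incubate→Extract→Purify = 5+9+12 = 26 ⇒ 26 days.
Purify is on the critical path; changing it to 9 makes that path 23 days.
The binding chain switches to Prep→Sequence→Stain = 9+15+2 = 26; finish 26 days.

26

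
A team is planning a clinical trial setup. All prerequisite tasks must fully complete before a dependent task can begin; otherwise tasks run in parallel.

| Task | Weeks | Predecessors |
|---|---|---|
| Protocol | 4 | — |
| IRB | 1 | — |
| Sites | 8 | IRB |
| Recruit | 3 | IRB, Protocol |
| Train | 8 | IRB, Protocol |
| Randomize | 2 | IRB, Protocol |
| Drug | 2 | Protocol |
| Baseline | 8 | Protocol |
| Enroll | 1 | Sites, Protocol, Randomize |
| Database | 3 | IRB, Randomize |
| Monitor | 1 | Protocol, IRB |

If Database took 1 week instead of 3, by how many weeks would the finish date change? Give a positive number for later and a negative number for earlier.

0

Baseline: Protocol→Train = 4+8 = 12 → 12 weeks.
The longest path through Database is only 9 weeks, so Database has float 3.
The critical path is still Protocol→Train; finish is now 12 weeks.
Change in finish: 12 − 12 = +0 weeks.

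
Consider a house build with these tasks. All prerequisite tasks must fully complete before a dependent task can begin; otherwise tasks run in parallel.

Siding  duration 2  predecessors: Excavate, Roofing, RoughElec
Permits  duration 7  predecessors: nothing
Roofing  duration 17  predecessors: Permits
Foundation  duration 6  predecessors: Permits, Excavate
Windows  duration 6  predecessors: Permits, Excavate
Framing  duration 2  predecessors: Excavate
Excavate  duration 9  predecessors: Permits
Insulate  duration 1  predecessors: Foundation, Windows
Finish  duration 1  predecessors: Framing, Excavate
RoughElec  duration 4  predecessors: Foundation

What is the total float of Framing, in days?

Permits→Excavate→Foundation→RoughElec→Siding = 7+9+6+4+2 = 28 sets the makespan at 28 days.
The longest chain containing Framing totals 19 days.
Float = 28 − 19 = 9.

9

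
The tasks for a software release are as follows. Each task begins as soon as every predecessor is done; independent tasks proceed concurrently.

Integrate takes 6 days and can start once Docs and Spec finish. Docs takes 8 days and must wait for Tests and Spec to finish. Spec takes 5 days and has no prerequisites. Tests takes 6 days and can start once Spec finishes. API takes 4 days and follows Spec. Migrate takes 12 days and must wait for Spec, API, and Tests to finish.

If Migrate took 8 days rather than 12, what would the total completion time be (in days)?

The binding path is Spec→Tests→Docs→Integrate = 5+6+8+6 = 25; finish at 25 days.
Migrate has 2 days of float (longest path through it is 23).
No other chain overtakes it, so the finish is 25 days.

25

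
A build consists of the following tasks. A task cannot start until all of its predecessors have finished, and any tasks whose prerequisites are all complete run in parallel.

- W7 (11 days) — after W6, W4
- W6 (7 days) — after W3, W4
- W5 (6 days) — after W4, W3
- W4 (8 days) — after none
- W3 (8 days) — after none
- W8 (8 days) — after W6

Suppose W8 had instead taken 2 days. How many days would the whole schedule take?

26

Actual critical path: W3→W6→W7 = 8+7+11 = 26 ⇒ 26 days.
The longest path through W8 is only 23 days, so W8 has float 3.
No other chain overtakes it, so the finish is 26 days.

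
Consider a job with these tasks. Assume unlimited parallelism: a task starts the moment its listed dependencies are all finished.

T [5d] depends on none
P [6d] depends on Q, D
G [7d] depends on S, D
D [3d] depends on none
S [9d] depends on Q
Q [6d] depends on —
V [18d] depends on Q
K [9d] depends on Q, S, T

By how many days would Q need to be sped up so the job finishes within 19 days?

Current finish: 24 days; target: 19.
Q is on every critical path, so each day cut from Q cuts the finish by one (this holds down to a finish of 19).
Need 24 − 19 = 5 days off Q → Q becomes 1 day, finish becomes 19.

5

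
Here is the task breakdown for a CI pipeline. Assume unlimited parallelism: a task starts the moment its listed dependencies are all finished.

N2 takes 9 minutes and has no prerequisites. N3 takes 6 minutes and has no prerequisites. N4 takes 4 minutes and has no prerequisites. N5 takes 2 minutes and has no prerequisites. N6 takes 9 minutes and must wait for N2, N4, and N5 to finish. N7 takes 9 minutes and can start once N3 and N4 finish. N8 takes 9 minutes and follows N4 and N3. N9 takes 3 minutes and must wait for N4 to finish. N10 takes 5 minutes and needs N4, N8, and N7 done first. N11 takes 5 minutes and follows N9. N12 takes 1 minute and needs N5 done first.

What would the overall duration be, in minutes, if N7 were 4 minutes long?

Critical path before the change: N3→N7→N10 = 6+9+5 = 20 giving 20 minutes.
N7 lies on that path, so at 4 minutes the path becomes 15 minutes.
Now N3→N8→N10 = 6+9+5 = 20 is longest, so the finish becomes 20 minutes.

20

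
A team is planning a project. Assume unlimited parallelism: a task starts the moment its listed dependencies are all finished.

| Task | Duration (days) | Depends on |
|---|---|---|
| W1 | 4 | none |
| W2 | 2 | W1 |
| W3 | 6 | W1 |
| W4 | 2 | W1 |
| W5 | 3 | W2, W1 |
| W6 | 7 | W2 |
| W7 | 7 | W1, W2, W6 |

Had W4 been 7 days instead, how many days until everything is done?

The binding path is W1→W2→W6→W7 = 4+2+7+7 = 20; finish at 20 days.
W4 is off the critical path — its longest chain is 6 days, giving 14 of slack.
No other chain overtakes it, so the finish is 20 days.

20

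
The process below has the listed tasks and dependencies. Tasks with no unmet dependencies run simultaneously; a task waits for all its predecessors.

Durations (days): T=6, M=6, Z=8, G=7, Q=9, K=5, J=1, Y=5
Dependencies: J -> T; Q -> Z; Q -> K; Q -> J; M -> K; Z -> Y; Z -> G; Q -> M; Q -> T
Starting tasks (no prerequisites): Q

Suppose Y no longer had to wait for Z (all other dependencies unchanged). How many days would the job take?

With the dependency in place, Q→Z→G = 9+8+7 = 24 sets the finish at 24 days.
Without Z→Y, Y's earliest start moves from 17 to 0.
After: Q→Z→G = 9+8+7 = 24 → 24 days.

24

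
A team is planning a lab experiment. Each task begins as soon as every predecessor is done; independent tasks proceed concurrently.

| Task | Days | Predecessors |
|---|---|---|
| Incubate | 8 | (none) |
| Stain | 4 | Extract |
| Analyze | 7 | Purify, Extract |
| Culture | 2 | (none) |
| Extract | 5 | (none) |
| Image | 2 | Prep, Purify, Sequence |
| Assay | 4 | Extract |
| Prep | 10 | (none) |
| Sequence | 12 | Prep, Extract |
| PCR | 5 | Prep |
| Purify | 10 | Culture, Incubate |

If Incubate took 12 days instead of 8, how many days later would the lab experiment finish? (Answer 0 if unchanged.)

The binding path is Incubate→Purify→Analyze = 8+10+7 = 25; finish at 25 days.
Since Incubate is critical, the +4 change carries straight to that chain (now 29 days).
The critical path is still Incubate→Purify→Analyze; finish is now 29 days.
Change in finish: 29 − 25 = +4 days.

4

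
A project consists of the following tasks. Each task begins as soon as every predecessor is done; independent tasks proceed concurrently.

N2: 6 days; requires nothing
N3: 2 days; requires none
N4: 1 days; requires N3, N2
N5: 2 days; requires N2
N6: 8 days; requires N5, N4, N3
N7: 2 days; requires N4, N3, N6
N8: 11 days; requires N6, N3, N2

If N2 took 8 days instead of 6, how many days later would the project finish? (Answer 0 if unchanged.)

2

Actual critical path: N2→N5→N6→N8 = 6+2+8+11 = 27 ⇒ 27 days.
Since N2 is critical, the +2 change carries straight to that chain (now 29 days).
No other chain overtakes it, so the finish is 29 days.
Change in finish: 29 − 27 = +2 days.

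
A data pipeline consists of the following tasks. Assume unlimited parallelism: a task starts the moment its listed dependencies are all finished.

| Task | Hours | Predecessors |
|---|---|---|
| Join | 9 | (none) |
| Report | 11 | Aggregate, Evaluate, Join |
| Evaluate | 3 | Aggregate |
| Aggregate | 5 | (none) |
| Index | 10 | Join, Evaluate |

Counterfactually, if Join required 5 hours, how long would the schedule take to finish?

Critical path before the change: Join→Report = 9+11 = 20 giving 20 hours.
Join is on the critical path; changing it to 5 makes that path 16 hours.
The binding chain switches to Aggregate→Evaluate→Report = 5+3+11 = 19; finish 19 hours.

19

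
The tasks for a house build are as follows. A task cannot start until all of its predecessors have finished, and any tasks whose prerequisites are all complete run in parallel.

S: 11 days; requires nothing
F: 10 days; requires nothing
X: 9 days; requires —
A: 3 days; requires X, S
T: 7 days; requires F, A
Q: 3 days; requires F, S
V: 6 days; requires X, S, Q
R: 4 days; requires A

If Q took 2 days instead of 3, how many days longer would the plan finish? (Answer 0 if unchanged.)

0

Critical path before the change: S→A→T = 11+3+7 = 21 giving 21 days.
Q is off the critical path — its longest chain is 20 days, giving 1 of slack.
No other chain overtakes it, so the finish is 21 days.
Change in finish: 21 − 21 = +0 days.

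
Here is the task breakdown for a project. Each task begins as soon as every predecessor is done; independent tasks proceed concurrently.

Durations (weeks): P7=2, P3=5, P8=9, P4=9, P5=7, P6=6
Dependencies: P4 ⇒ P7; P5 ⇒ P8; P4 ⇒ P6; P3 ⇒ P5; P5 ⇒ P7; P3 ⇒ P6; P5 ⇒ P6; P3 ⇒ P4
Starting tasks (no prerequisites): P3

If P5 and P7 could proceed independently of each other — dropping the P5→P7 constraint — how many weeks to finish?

Original critical path: P3→P5→P8 = 5+7+9 = 21 ⇒ 21 weeks.
Dropping P5→P7 doesn't change P7's earliest start (14); another predecessor still binds.
New critical path: P3→P5→P8 = 5+7+9 = 21 ⇒ 21 weeks.

21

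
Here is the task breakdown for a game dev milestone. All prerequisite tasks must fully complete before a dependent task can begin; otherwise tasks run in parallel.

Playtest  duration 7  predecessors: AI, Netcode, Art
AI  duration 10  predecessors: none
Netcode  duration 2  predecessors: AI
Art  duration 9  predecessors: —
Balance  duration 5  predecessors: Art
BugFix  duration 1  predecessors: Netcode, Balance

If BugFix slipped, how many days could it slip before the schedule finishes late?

4

The longest chain is AI→Netcode→Playtest = 10+2+7 = 19; overall finish 19 days.
Longest path through BugFix: 15 days (earliest finish 15, latest finish 19).
Float = 19 − 15 = 4.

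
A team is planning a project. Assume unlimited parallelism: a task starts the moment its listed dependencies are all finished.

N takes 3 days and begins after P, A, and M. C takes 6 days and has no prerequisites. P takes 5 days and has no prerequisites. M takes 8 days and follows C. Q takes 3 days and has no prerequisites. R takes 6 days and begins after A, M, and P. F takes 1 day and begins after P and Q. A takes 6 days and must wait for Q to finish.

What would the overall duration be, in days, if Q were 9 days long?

21

Critical path before the change: C→M→R = 6+8+6 = 20 giving 20 days.
The longest path through Q is only 15 days, so Q has float 5.
The binding chain switches to Q→A→R = 9+6+6 = 21; finish 21 days.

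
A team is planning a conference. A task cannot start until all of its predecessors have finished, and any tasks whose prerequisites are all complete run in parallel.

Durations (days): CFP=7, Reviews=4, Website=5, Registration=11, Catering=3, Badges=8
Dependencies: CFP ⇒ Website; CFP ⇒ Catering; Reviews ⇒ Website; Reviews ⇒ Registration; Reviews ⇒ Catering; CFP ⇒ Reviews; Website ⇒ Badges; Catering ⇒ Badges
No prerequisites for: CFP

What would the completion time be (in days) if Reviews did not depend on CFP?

20

Original critical path: CFP→Reviews→Website→Badges = 7+4+5+8 = 24 ⇒ 24 days.
Without CFP→Reviews, Reviews's earliest start moves from 7 to 0.
New critical path: CFP→Website→Badges = 7+5+8 = 20 ⇒ 20 days.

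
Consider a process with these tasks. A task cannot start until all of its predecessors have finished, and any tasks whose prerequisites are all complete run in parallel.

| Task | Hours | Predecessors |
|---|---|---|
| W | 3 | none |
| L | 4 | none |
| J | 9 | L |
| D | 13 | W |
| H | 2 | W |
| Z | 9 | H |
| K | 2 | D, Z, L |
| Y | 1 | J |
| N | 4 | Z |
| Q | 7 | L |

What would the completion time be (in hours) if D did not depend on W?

18

With the dependency in place, W→D→K = 3+13+2 = 18 sets the finish at 18 hours.
Without W→D, D's earliest start moves from 3 to 0.
After: W→H→Z→N = 3+2+9+4 = 18 → 18 hours.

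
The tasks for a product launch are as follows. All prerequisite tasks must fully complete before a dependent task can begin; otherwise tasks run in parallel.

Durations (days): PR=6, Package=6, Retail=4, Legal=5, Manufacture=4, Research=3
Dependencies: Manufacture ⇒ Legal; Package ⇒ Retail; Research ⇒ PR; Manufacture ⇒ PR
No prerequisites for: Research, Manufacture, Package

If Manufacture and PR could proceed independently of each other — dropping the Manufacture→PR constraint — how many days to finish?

Before: longest chain Manufacture→PR = 4+6 = 10, finish 10.
Without Manufacture→PR, PR's earliest start moves from 4 to 3.
After: Package→Retail = 6+4 = 10 → 10 days.

10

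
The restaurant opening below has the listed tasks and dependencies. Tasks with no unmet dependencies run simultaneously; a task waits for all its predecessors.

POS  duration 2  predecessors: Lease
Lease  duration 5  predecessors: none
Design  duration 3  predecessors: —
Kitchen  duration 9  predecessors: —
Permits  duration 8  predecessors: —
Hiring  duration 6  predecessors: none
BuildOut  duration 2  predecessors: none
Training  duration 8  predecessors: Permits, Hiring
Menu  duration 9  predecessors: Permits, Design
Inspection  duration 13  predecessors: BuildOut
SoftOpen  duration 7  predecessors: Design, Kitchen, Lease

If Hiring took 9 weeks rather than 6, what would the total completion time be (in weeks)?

17

Actual critical path: Permits→Menu = 8+9 = 17 ⇒ 17 weeks.
The longest path through Hiring is only 14 weeks, so Hiring has float 3.
No other chain overtakes it, so the finish is 17 weeks.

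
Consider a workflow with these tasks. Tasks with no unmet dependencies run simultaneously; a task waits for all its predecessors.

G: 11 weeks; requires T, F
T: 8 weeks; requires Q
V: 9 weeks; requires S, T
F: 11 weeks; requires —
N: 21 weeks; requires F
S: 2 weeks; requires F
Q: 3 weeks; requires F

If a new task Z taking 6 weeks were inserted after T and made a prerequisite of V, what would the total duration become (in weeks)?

Originally the workflow takes 33 weeks.
With Z inserted, V now waits for max(S, T, Z).
New critical path: F→Q→T→Z→V = 11+3+8+6+9 = 37 ⇒ 37 weeks.

37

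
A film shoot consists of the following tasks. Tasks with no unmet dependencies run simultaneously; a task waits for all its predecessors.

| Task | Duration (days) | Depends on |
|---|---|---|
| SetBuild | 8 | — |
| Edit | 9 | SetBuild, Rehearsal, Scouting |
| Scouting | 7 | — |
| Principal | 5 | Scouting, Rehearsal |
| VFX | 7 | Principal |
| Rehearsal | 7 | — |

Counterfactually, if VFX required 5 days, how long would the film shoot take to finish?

Actual critical path: Scouting→Principal→VFX = 7+5+7 = 19 ⇒ 19 days.
VFX lies on that path, so at 5 days the path becomes 17 days.
No other chain overtakes it, so the finish is 17 days.

17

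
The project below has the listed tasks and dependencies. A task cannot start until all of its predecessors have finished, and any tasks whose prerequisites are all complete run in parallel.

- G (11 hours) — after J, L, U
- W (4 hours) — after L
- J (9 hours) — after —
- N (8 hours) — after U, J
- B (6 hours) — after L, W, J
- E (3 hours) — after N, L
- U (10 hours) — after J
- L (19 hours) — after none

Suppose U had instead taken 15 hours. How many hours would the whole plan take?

35

As given, the longest chain is J→U→N→E = 9+10+8+3 = 30, so the finish is 30 hours.
Since U is critical, the +5 change carries straight to that chain (now 35 hours).
No other chain overtakes it, so the finish is 35 hours.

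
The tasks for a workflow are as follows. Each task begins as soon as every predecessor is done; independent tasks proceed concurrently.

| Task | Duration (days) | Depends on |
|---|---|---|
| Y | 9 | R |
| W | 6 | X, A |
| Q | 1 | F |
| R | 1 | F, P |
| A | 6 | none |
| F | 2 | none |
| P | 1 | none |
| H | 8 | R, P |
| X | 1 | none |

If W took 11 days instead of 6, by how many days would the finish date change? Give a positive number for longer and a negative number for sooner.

Actual critical path: A→W = 6+6 = 12 ⇒ 12 days.
W is on the critical path; changing it to 11 makes that path 17 days.
The critical path is still A→W; finish is now 17 days.
Change in finish: 17 − 12 = +5 days.

5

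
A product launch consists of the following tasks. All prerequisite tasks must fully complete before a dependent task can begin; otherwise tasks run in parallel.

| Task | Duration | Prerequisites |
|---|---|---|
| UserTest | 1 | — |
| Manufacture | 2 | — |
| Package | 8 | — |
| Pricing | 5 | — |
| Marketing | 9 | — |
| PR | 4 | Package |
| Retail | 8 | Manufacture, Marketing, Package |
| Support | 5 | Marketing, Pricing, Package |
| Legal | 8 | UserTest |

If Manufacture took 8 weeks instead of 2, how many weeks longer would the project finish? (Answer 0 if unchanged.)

The binding path is Marketing→Retail = 9+8 = 17; finish at 17 weeks.
Manufacture is off the critical path — its longest chain is 10 weeks, giving 7 of slack.
The critical path is still Marketing→Retail; finish is now 17 weeks.
Change in finish: 17 − 17 = +0 weeks.

0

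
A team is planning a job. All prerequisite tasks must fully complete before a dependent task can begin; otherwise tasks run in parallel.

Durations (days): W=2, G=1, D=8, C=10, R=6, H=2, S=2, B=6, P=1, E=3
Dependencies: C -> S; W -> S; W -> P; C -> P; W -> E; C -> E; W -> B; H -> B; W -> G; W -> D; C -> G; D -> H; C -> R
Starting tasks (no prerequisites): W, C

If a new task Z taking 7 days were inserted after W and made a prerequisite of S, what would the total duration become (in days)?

18

Originally the job takes 18 days.
With Z inserted, S now waits for max(W, C, Z).
New critical path: W→D→H→B = 2+8+2+6 = 18 ⇒ 18 days.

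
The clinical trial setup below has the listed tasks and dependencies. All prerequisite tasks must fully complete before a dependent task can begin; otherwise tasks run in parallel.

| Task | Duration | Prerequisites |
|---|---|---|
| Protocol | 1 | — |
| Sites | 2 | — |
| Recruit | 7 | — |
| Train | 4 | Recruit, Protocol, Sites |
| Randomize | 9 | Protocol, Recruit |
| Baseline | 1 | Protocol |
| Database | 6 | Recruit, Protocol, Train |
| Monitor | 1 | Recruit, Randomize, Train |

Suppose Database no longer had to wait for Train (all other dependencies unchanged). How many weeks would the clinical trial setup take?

Original critical path: Recruit→Train→Database = 7+4+6 = 17 ⇒ 17 weeks.
Without Train→Database, Database's earliest start moves from 11 to 7.
The longest chain is now Recruit→Randomize→Monitor = 7+9+1 = 17, so the clinical trial setup takes 17 weeks.

17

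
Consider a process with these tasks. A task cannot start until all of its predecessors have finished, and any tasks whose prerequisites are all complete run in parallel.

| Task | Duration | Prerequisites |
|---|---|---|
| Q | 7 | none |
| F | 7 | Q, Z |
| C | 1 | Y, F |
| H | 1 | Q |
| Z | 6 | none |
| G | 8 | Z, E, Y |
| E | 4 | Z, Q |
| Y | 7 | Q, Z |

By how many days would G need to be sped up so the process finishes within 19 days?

Current finish: 22 days; target: 19.
G is on every critical path, so each day cut from G cuts the finish by one (this holds down to a finish of 15).
Need 22 − 19 = 3 days off G → G becomes 5 days, finish becomes 19.

3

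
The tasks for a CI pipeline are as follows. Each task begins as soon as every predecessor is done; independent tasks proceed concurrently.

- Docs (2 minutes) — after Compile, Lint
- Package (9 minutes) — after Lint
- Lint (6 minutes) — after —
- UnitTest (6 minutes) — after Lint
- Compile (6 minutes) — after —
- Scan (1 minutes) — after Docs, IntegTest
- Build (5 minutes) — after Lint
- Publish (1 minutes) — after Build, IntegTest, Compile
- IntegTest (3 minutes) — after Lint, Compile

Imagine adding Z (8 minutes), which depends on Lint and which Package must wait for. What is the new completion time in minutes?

Originally the schedule takes 15 minutes.
With Z inserted, Package now waits for max(Lint, Z).
New critical path: Lint→Z→Package = 6+8+9 = 23 ⇒ 23 minutes.

23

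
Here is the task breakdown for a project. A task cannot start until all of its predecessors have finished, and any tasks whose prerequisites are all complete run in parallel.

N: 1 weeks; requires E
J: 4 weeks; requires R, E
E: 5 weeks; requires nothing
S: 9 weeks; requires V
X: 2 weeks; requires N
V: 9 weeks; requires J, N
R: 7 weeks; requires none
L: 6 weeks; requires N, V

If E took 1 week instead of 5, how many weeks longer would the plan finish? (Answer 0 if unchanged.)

0

Actual critical path: R→J→V→S = 7+4+9+9 = 29 ⇒ 29 weeks.
E has 2 weeks of float (longest path through it is 27).
The critical path is still R→J→V→S; finish is now 29 weeks.
Change in finish: 29 − 29 = +0 weeks.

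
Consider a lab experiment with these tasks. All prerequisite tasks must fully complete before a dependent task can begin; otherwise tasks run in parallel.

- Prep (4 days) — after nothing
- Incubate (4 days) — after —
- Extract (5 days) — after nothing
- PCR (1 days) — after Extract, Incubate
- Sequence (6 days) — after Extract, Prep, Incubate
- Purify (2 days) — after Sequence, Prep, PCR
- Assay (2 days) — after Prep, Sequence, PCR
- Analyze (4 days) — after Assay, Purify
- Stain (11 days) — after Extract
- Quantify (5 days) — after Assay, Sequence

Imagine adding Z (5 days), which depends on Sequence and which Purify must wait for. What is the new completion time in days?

Originally the plan takes 18 days.
With Z inserted, Purify now waits for max(Sequence, Prep, PCR, Z).
New critical path: Extract→Sequence→Z→Purify→Analyze = 5+6+5+2+4 = 22 ⇒ 22 days.

22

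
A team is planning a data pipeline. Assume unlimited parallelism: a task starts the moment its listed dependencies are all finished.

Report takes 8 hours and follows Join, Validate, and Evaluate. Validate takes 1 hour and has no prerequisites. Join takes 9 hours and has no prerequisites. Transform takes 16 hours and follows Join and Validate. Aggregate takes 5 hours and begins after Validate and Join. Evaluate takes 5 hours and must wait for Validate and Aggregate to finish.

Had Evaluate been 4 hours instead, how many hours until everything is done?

As given, the longest chain is Join→Aggregate→Evaluate→Report = 9+5+5+8 = 27, so the finish is 27 hours.
Since Evaluate is critical, the -1 change carries straight to that chain (now 26 hours).
No other chain overtakes it, so the finish is 26 hours.

26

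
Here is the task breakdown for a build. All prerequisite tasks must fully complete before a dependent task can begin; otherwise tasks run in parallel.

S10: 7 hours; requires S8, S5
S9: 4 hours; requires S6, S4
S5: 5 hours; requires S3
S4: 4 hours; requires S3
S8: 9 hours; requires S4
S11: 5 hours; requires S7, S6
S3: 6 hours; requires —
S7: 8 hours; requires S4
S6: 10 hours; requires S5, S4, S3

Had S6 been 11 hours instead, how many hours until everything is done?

As given, the longest chain is S3→S5→S6→S11 = 6+5+10+5 = 26, so the finish is 26 hours.
S6 is on the critical path; changing it to 11 makes that path 27 hours.
The critical path is still S3→S5→S6→S11; finish is now 27 hours.

27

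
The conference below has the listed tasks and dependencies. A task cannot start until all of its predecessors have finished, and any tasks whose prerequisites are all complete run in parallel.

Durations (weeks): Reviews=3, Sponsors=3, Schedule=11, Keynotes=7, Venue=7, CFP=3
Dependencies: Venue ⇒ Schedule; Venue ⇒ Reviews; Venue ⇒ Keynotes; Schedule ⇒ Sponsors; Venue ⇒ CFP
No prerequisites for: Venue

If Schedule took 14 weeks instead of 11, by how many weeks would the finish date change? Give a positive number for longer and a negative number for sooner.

As given, the longest chain is Venue→Schedule→Sponsors = 7+11+3 = 21, so the finish is 21 weeks.
Schedule lies on that path, so at 14 weeks the path becomes 24 weeks.
No other chain overtakes it, so the finish is 24 weeks.
Change in finish: 24 − 21 = +3 weeks.

3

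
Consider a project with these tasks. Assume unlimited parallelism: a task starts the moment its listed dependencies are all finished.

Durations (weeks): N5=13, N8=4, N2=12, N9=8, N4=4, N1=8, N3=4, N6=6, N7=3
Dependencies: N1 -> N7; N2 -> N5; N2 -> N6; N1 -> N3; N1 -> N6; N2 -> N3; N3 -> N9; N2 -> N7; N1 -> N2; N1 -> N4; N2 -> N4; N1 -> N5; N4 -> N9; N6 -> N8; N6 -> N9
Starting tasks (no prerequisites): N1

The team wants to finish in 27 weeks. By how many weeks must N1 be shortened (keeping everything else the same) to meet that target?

7

Current finish: 34 weeks; target: 27.
N1 is on every critical path, so each week cut from N1 cuts the finish by one (this holds down to a finish of 27).
Need 34 − 27 = 7 weeks off N1 → N1 becomes 1 week, finish becomes 27.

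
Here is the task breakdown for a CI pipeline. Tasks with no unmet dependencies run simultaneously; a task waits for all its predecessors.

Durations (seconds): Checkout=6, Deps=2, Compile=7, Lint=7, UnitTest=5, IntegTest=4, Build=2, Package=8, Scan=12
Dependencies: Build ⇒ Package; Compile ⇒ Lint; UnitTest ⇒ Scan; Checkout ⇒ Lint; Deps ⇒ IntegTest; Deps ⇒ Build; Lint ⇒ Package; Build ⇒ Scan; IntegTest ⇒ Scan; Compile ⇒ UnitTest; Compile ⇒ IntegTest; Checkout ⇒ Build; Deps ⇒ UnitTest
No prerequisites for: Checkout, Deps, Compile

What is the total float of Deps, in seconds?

Compile→UnitTest→Scan = 7+5+12 = 24 sets the makespan at 24 seconds.
The longest chain containing Deps totals 19 seconds.
So Deps can slip 7 − 2 = 5 seconds.

5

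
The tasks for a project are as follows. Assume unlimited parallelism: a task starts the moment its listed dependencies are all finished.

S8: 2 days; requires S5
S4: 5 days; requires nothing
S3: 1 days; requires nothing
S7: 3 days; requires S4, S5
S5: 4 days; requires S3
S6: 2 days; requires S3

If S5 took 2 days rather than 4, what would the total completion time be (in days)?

8

The binding path is S3→S5→S7 = 1+4+3 = 8; finish at 8 days.
Since S5 is critical, the -2 change carries straight to that chain (now 6 days).
New critical path: S4→S7 = 5+3 = 8 ⇒ 8 days.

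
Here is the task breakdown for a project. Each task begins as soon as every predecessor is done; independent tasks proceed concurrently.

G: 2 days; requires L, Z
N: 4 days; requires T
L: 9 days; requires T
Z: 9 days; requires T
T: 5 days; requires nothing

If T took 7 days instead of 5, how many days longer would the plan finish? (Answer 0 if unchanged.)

Critical path before the change: T→L→G = 5+9+2 = 16 giving 16 days.
T lies on that path, so at 7 days the path becomes 18 days.
No other chain overtakes it, so the finish is 18 days.
Change in finish: 18 − 16 = +2 days.

2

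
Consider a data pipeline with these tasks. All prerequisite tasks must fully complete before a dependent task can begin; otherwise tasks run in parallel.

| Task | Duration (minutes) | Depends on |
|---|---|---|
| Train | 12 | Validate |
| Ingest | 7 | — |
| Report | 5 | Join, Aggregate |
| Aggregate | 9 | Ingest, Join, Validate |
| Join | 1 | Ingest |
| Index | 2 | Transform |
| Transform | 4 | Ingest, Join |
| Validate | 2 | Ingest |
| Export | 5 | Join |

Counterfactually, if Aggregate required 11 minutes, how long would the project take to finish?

Critical path before the change: Ingest→Validate→Aggregate→Report = 7+2+9+5 = 23 giving 23 minutes.
Aggregate is on the critical path; changing it to 11 makes that path 25 minutes.
No other chain overtakes it, so the finish is 25 minutes.

25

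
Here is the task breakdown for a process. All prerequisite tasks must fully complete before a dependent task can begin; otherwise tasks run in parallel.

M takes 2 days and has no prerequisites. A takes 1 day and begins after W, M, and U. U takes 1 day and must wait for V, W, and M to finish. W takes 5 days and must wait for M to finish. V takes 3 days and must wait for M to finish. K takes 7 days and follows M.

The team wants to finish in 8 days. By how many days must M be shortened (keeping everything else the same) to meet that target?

Current finish: 9 days; target: 8.
M is on every critical path, so each day cut from M cuts the finish by one (this holds down to a finish of 8).
Need 9 − 8 = 1 day off M → M becomes 1 day, finish becomes 8.

1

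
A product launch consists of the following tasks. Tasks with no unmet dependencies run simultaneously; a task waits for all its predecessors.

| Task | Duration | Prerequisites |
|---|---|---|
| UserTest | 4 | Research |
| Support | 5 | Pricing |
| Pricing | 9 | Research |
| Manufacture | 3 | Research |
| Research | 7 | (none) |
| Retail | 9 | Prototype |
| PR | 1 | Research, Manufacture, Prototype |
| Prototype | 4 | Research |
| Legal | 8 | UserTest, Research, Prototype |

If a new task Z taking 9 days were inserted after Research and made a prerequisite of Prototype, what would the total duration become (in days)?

29

Originally the job takes 21 days.
With Z inserted, Prototype now waits for max(Research, Z).
New critical path: Research→Z→Prototype→Retail = 7+9+4+9 = 29 ⇒ 29 days.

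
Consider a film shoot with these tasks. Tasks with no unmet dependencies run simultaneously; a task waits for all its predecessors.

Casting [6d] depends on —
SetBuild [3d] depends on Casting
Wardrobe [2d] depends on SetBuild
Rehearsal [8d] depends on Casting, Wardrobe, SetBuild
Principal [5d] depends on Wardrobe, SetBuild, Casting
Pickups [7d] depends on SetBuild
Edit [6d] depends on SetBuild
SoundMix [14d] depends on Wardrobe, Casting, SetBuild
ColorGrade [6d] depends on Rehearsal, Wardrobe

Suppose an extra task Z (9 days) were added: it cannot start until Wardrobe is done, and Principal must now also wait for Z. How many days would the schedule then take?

25

Originally the schedule takes 25 days.
With Z inserted, Principal now waits for max(Wardrobe, SetBuild, Casting, Z).
New critical path: Casting→SetBuild→Wardrobe→Z→Principal = 6+3+2+9+5 = 25 ⇒ 25 days.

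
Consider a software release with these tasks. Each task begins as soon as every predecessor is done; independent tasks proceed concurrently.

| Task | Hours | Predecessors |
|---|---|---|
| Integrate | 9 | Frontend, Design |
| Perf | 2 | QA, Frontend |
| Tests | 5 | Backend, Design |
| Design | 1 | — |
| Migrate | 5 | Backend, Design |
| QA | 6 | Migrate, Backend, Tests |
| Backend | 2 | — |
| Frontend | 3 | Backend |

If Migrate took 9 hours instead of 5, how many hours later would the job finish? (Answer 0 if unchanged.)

4

Baseline: Backend→Migrate→QA→Perf = 2+5+6+2 = 15 → 15 hours.
Migrate is on the critical path; changing it to 9 makes that path 19 hours.
That remains the longest chain; total 19 hours.
Change in finish: 19 − 15 = +4 hours.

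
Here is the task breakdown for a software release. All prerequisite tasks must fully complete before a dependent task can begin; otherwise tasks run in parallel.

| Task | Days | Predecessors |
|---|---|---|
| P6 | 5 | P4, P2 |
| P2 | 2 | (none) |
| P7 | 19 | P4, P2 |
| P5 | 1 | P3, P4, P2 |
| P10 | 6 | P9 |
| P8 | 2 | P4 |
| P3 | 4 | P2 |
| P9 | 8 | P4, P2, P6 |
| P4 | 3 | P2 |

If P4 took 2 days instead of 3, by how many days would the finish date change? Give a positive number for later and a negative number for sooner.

-1

Baseline: P2→P4→P6→P9→P10 = 2+3+5+8+6 = 24 → 24 days.
P4 lies on that path, so at 2 days the path becomes 23 days.
The critical path is still P2→P4→P6→P9→P10; finish is now 23 days.
Change in finish: 23 − 24 = -1 days.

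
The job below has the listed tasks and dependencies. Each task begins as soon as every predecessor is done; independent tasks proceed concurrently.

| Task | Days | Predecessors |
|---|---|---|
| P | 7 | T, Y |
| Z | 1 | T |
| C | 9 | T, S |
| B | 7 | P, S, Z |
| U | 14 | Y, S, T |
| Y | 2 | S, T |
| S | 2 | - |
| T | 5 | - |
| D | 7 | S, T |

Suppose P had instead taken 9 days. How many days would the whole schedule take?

23

The binding path is T→Y→P→B = 5+2+7+7 = 21; finish at 21 days.
P lies on that path, so at 9 days the path becomes 23 days.
No other chain overtakes it, so the finish is 23 days.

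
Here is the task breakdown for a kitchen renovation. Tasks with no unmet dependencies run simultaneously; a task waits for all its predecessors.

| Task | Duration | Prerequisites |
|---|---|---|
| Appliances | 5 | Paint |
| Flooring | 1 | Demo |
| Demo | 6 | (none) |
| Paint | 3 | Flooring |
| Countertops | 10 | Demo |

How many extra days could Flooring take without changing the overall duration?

1

Critical path: Demo→Countertops = 6+10 = 16, so the finish is 16 days.
Flooring finishes as early as 7 and must finish by 8.
So Flooring can slip 8 − 7 = 1 day.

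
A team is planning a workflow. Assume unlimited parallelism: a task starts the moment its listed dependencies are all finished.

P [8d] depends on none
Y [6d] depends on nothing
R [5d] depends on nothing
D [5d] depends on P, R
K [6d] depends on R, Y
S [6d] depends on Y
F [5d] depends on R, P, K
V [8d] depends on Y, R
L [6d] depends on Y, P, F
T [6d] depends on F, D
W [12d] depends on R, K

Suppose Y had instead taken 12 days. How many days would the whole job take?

Actual critical path: Y→K→W = 6+6+12 = 24 ⇒ 24 days.
Y is on the critical path; changing it to 12 makes that path 30 days.
That remains the longest chain; total 30 days.

30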